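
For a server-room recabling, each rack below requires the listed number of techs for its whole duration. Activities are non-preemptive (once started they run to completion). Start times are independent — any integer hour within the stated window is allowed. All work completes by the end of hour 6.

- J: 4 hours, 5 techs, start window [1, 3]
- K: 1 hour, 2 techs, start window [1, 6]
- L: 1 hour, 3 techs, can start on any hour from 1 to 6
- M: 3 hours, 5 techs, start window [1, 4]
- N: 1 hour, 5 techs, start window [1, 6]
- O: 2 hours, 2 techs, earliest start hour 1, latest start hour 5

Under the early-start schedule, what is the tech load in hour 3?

10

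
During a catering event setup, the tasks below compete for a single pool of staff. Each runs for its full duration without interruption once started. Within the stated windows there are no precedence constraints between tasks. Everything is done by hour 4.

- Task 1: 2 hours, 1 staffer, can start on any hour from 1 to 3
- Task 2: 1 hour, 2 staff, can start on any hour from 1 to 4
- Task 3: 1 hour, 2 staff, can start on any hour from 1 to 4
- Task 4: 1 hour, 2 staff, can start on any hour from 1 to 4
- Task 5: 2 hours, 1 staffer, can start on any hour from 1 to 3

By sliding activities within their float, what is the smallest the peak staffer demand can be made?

Early-start (Task 1@1, Task 2@1, Task 3@1, Task 4@1, Task 5@1) gives peak 8: h1:8  h2:2  h3:0  h4:0.
Shift Task 3→2, Task 4→3, Task 5→3.
Schedule Task 1@1, Task 2@1, Task 3@2, Task 4@3, Task 5@3: h1:3  h2:3  h3:3  h4:1 — peak 3.
Total staffer-hours = 10 over 4 hours ⇒ peak ≥ ⌈10/4⌉ = 3, so 3 is optimal.

3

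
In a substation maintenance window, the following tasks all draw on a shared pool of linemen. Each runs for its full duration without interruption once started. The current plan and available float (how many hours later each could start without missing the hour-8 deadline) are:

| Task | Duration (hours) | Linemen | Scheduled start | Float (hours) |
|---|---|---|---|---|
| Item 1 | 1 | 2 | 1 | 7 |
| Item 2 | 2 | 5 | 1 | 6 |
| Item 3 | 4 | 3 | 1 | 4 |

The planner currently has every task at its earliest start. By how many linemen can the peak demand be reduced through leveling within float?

5

Early-start peak: h1:10  h2:8  h3:3  h4:3  h5:0  h6:0  h7:0  h8:0 ⇒ 10.
Leveled (Item 1@1, Item 2@2, Item 3@4): h1:2  h2:5  h3:5  h4:3  h5:3  h6:3  h7:3  h8:0 ⇒ 5.
Reduction 10 − 5 = 5.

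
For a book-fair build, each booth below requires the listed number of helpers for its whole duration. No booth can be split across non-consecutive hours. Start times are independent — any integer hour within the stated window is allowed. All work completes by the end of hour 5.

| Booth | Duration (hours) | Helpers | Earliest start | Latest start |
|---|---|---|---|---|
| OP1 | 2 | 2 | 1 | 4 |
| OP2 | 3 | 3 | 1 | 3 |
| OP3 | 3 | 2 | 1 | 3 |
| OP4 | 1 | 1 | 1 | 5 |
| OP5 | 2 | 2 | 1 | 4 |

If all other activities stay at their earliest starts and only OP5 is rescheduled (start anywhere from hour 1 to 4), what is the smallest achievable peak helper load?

8

OP5@1: h1:10  h2:9  h3:5  h4:0  h5:0 → peak 10
OP5@2: h1:8  h2:9  h3:7  h4:0  h5:0 → peak 9
OP5@3: h1:8  h2:7  h3:7  h4:2  h5:0 → peak 8
OP5@4: h1:8  h2:7  h3:5  h4:2  h5:2 → peak 8
Best is OP5@3, peak 8.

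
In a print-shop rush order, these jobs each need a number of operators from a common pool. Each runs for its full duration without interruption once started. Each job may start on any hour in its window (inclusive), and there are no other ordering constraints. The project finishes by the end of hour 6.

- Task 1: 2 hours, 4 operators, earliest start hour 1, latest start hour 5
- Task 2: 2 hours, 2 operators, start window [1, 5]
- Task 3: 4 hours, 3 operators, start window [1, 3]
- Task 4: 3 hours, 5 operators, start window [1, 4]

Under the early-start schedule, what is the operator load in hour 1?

At early start, hour 1 has: Task 1, Task 2, Task 3, Task 4.
Demand: 4 + 2 + 3 + 5 = 14.

14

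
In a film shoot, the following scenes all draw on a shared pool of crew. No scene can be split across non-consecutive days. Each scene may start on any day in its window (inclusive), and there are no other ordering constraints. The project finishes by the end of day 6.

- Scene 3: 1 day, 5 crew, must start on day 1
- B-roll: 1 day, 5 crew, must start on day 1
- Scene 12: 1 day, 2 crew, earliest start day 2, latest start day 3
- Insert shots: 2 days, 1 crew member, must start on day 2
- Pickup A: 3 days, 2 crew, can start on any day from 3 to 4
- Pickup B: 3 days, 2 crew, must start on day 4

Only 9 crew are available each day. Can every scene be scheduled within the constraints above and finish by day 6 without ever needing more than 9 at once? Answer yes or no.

no

The minimum achievable peak is 10; 9 < 10, so no feasible schedule stays within the cap.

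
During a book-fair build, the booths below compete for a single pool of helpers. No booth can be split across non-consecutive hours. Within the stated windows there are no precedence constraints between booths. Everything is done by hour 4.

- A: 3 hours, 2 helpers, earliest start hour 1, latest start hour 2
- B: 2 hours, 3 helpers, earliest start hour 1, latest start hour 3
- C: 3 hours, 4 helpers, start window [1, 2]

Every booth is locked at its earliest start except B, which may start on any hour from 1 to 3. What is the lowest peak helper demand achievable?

9

B@1: h1:9  h2:9  h3:6  h4:0 → peak 9
B@2: h1:6  h2:9  h3:9  h4:0 → peak 9
B@3: h1:6  h2:6  h3:9  h4:3 → peak 9
Best is B@1, peak 9.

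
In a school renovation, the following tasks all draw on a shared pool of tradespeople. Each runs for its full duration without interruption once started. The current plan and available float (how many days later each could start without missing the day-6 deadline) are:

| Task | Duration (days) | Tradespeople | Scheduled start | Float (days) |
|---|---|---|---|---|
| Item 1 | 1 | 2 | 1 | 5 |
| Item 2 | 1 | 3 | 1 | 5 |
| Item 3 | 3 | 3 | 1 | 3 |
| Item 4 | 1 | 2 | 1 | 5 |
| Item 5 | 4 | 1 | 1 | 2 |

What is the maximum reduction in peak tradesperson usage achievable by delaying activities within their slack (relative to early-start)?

7

Early-start peak: d1:11  d2:4  d3:4  d4:1  d5:0  d6:0 ⇒ 11.
Leveled (Item 1@1, Item 2@2, Item 3@3, Item 4@1, Item 5@2): d1:4  d2:4  d3:4  d4:4  d5:4  d6:0 ⇒ 4.
Reduction 11 − 4 = 7.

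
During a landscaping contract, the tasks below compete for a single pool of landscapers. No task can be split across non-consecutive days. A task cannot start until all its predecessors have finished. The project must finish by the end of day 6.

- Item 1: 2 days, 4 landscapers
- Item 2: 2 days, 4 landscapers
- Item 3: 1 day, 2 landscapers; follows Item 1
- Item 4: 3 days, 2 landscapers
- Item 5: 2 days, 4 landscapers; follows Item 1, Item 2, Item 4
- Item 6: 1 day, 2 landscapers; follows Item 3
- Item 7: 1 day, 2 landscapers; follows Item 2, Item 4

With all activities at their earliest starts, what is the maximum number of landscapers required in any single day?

Early-start schedule: Item 1@1, Item 2@1, Item 3@3, Item 4@1, Item 5@4, Item 6@4, Item 7@4.
Load per day: day 1: 10, day 2: 10, day 3: 4, day 4: 8, day 5: 4, day 6: 0.
Peak is 10.

10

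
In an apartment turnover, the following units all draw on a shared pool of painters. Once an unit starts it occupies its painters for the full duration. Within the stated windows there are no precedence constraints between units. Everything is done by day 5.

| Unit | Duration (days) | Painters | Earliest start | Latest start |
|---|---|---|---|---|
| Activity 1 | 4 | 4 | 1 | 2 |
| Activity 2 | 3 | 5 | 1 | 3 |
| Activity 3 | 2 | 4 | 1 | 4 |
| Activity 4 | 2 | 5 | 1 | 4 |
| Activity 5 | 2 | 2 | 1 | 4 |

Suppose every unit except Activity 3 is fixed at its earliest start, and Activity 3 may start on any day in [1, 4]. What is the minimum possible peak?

Activity 3@1: d1:20  d2:20  d3:9  d4:4  d5:0 → peak 20
Activity 3@2: d1:16  d2:20  d3:13  d4:4  d5:0 → peak 20
Activity 3@3: d1:16  d2:16  d3:13  d4:8  d5:0 → peak 16
Activity 3@4: d1:16  d2:16  d3:9  d4:8  d5:4 → peak 16
Best is Activity 3@3, peak 16.

16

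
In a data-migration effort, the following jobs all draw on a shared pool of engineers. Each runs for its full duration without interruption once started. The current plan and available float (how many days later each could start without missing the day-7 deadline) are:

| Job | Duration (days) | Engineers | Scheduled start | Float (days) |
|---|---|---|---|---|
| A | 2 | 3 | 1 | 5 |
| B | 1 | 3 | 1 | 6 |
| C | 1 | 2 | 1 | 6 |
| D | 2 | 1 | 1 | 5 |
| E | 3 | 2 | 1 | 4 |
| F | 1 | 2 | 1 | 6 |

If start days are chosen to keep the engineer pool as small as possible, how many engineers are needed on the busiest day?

Early-start (A@1, B@1, C@1, D@1, E@1, F@1) gives peak 13: d1:13  d2:6  d3:2  d4:0  d5:0  d6:0  d7:0.
Shift B→3, C→4, E→4, F→5.
Schedule A@1, B@3, C@4, D@1, E@4, F@5: d1:4  d2:4  d3:3  d4:4  d5:4  d6:2  d7:0 — peak 4.

4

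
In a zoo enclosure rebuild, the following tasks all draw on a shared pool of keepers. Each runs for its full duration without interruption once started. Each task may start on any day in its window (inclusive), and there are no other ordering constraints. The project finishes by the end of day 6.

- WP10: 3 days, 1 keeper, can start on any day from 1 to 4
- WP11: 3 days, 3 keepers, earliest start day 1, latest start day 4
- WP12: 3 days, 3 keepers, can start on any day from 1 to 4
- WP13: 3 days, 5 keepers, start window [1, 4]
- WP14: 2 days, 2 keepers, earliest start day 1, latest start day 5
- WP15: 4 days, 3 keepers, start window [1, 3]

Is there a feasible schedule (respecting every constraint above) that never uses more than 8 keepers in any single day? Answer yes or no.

Total keeper-days = 52; over 6 days the average is 52/6 > 8, so some day must exceed 8.

no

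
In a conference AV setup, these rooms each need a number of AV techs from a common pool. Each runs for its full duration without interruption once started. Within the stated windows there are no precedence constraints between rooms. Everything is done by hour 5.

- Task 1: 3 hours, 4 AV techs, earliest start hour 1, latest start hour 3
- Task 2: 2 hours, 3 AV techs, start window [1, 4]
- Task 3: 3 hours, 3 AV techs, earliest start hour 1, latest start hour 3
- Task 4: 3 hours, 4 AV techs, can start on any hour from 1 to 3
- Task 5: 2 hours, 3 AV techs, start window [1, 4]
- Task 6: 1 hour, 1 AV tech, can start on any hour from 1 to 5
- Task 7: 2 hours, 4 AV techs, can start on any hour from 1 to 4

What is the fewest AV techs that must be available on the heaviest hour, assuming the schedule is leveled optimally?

Early-start (Task 1@1, Task 2@1, Task 3@1, Task 4@1, Task 5@1, Task 6@1, Task 7@1) gives peak 22: h1:22  h2:21  h3:11  h4:0  h5:0.
Shift Task 4→3, Task 5→4, Task 7→4.
Schedule Task 1@1, Task 2@1, Task 3@1, Task 4@3, Task 5@4, Task 6@1, Task 7@4: h1:11  h2:10  h3:11  h4:11  h5:11 — peak 11.
Total AV tech-hours = 54 over 5 hours ⇒ peak ≥ ⌈54/5⌉ = 11, so 11 is optimal.

11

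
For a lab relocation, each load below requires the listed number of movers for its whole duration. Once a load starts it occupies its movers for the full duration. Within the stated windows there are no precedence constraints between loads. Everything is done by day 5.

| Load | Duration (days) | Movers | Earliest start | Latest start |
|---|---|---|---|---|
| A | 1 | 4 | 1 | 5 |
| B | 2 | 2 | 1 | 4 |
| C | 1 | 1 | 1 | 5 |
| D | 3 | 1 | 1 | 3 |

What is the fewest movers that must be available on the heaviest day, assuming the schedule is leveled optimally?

4

Early-start (A@1, B@1, C@1, D@1) gives peak 8: d1:8  d2:3  d3:1  d4:0  d5:0.
Shift B→2, C→2, D→2.
Schedule A@1, B@2, C@2, D@2: d1:4  d2:4  d3:3  d4:1  d5:0 — peak 4.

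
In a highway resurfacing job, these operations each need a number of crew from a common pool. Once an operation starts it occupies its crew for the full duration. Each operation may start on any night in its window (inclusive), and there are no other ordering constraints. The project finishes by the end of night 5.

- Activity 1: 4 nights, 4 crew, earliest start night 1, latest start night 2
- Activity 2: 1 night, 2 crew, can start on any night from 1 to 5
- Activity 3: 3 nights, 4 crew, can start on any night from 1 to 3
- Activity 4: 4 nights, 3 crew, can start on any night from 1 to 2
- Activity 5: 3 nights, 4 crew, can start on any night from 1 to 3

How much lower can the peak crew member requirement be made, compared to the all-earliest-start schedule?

Early-start peak: n1:17  n2:15  n3:15  n4:7  n5:0 ⇒ 17.
Leveled (Activity 1@1, Activity 2@1, Activity 3@1, Activity 4@1, Activity 5@2): n1:13  n2:15  n3:15  n4:11  n5:0 ⇒ 15.
Reduction 17 − 15 = 2.

2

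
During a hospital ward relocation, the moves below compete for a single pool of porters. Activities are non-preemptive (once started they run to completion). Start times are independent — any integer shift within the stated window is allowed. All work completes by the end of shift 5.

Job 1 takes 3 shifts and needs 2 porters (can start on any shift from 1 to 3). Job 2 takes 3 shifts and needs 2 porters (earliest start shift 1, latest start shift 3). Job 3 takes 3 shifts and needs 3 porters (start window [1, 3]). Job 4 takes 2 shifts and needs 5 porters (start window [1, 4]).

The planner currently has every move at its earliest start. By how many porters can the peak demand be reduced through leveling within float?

Early-start peak: s1:12  s2:12  s3:7  s4:0  s5:0 ⇒ 12.
Leveled (Job 1@1, Job 2@1, Job 3@1, Job 4@4): s1:7  s2:7  s3:7  s4:5  s5:5 ⇒ 7.
Reduction 12 − 7 = 5.

5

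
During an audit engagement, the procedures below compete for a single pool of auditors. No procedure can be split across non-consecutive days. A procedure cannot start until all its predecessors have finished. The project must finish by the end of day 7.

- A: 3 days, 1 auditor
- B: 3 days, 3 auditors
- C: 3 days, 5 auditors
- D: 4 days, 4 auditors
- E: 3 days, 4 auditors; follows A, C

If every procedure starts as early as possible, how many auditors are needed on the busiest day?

13

Early-start schedule: A@1, B@1, C@1, D@1, E@4.
Load per day: day 1: 13, day 2: 13, day 3: 13, day 4: 8, day 5: 4, day 6: 4, day 7: 0.
Peak is 13.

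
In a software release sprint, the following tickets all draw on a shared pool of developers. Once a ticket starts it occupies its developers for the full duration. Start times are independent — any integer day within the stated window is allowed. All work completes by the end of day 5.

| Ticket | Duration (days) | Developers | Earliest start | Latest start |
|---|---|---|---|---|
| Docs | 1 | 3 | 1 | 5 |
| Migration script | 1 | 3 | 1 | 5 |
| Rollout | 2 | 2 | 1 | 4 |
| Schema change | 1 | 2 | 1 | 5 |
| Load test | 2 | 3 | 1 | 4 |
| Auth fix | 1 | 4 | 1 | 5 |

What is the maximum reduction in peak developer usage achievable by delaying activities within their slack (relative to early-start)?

Early-start peak: d1:17  d2:5  d3:0  d4:0  d5:0 ⇒ 17.
Leveled (Docs@1, Migration script@2, Rollout@1, Schema change@3, Load test@3, Auth fix@5): d1:5  d2:5  d3:5  d4:3  d5:4 ⇒ 5.
Reduction 17 − 5 = 12.

12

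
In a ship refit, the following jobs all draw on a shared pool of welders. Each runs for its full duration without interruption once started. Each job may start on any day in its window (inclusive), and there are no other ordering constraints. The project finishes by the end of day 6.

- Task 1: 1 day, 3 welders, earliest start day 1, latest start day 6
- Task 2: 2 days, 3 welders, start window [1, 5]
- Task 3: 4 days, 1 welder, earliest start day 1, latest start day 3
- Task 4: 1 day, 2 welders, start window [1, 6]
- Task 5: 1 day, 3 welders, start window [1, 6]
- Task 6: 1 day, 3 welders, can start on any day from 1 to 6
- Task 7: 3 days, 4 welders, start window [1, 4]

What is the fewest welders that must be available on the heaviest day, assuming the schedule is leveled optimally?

6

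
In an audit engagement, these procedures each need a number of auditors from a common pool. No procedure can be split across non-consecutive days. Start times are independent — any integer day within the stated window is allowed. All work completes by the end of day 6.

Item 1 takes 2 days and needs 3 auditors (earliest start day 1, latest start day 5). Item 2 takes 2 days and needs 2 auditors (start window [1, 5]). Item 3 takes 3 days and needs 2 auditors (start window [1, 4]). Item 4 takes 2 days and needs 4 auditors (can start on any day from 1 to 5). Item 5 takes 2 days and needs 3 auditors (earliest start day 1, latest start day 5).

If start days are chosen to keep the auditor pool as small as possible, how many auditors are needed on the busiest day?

6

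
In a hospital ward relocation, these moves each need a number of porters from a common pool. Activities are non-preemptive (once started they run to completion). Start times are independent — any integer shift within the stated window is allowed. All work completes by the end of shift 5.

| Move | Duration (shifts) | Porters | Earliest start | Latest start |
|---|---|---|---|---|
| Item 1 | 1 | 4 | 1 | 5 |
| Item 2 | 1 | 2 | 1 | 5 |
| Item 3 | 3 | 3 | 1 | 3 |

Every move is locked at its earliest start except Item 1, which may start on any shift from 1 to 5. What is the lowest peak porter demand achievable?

Item 1@1: s1:9  s2:3  s3:3  s4:0  s5:0 → peak 9
Item 1@2: s1:5  s2:7  s3:3  s4:0  s5:0 → peak 7
Item 1@3: s1:5  s2:3  s3:7  s4:0  s5:0 → peak 7
Item 1@4: s1:5  s2:3  s3:3  s4:4  s5:0 → peak 5
Item 1@5: s1:5  s2:3  s3:3  s4:0  s5:4 → peak 5
Best is Item 1@4, peak 5.

5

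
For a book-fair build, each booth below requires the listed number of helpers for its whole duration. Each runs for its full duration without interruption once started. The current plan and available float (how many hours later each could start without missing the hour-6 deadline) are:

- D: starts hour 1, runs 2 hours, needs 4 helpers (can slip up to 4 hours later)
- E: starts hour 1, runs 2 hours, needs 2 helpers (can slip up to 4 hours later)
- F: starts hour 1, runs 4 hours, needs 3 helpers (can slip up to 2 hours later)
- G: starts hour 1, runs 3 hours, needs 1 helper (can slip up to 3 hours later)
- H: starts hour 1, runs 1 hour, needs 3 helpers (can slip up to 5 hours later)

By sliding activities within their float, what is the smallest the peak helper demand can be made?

Early-start (D@1, E@1, F@1, G@1, H@1) gives peak 13: h1:13  h2:10  h3:4  h4:3  h5:0  h6:0.
Shift F→3, G→3, H→6.
Schedule D@1, E@1, F@3, G@3, H@6: h1:6  h2:6  h3:4  h4:4  h5:4  h6:6 — peak 6.

6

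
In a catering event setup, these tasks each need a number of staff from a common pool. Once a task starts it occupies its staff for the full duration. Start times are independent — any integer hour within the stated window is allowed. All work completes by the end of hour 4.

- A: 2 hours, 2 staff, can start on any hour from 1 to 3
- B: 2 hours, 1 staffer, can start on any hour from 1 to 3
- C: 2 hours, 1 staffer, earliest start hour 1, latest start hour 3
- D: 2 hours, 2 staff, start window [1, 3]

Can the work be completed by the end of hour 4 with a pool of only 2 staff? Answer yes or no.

no

Total staffer-hours = 12; over 4 hours the average is 12/4 > 2, so some hour must exceed 2.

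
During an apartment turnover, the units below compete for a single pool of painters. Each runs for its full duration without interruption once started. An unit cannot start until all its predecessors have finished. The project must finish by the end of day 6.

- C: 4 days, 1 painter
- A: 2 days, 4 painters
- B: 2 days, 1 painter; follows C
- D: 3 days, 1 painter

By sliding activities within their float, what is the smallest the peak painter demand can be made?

5

Early-start (C@1, A@1, B@5, D@1) gives peak 6: d1:6  d2:6  d3:2  d4:1  d5:1  d6:1.
Shift D→3.
Schedule C@1, A@1, B@5, D@3: d1:5  d2:5  d3:2  d4:2  d5:2  d6:1 — peak 5.
No arrangement of the 20 feasible schedules does better.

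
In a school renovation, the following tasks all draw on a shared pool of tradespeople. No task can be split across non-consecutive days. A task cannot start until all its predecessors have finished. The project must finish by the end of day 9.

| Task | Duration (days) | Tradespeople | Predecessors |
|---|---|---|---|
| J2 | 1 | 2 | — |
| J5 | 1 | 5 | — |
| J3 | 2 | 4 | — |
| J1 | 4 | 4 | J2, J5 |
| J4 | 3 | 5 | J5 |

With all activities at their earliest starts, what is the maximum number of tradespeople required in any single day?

13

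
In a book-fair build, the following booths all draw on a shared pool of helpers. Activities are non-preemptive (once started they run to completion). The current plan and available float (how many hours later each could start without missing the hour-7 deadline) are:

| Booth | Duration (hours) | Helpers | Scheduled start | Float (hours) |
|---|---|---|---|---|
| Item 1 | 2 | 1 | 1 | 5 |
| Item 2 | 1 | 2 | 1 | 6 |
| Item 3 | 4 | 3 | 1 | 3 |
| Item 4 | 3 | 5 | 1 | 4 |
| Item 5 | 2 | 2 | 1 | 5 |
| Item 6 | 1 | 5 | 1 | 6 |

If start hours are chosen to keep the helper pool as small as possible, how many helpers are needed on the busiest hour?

Early-start (Item 1@1, Item 2@1, Item 3@1, Item 4@1, Item 5@1, Item 6@1) gives peak 18: h1:18  h2:11  h3:8  h4:3  h5:0  h6:0  h7:0.
Shift Item 4→3, Item 6→6.
Schedule Item 1@1, Item 2@1, Item 3@1, Item 4@3, Item 5@1, Item 6@6: h1:8  h2:6  h3:8  h4:8  h5:5  h6:5  h7:0 — peak 8.

8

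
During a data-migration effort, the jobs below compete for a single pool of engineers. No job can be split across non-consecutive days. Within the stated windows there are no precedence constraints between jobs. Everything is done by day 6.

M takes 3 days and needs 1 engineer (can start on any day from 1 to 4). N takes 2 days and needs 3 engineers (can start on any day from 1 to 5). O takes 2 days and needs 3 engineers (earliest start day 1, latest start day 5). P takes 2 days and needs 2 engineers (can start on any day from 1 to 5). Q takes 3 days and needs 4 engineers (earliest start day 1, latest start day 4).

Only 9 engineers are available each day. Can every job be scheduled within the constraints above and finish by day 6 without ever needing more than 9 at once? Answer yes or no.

yes

Schedule M@1, N@1, O@1, P@3, Q@3: d1:7  d2:7  d3:7  d4:6  d5:4  d6:0 — peak 7 ≤ 9.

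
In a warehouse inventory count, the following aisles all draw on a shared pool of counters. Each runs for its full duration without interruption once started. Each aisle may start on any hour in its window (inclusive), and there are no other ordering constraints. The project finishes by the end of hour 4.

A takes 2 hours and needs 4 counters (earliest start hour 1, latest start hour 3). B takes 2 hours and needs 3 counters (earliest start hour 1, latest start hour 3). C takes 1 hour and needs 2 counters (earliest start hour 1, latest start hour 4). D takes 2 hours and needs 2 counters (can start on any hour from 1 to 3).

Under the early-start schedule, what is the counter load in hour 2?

At early start, hour 2 has: A, B, D.
Demand: 4 + 3 + 2 = 9.

9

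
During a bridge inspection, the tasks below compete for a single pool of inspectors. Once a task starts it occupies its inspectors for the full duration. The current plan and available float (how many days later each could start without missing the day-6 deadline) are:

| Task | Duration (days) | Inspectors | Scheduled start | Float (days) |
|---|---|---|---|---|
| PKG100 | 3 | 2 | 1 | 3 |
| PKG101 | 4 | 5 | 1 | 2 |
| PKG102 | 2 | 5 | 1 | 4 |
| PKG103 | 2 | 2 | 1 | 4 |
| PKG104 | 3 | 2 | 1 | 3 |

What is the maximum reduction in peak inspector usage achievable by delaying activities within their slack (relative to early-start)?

7

Early-start peak: d1:16  d2:16  d3:9  d4:5  d5:0  d6:0 ⇒ 16.
Leveled (PKG100@1, PKG101@1, PKG102@5, PKG103@1, PKG104@3): d1:9  d2:9  d3:9  d4:7  d5:7  d6:5 ⇒ 9.
Reduction 16 − 9 = 7.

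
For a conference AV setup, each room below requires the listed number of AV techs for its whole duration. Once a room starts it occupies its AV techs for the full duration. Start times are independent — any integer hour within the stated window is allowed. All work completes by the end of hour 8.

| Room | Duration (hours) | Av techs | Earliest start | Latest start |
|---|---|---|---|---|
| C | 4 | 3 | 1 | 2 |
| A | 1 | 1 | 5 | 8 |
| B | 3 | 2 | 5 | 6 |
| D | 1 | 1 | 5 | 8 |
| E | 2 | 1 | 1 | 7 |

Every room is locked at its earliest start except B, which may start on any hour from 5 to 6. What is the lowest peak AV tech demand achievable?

4

B@5: h1:4  h2:4  h3:3  h4:3  h5:4  h6:2  h7:2  h8:0 → peak 4
B@6: h1:4  h2:4  h3:3  h4:3  h5:2  h6:2  h7:2  h8:2 → peak 4
Best is B@5, peak 4.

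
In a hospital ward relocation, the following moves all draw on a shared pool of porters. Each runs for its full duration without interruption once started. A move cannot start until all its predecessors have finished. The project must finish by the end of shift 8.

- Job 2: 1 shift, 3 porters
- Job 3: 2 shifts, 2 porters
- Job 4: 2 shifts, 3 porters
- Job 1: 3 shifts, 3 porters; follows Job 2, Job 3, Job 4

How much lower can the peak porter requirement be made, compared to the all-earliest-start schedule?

Early-start peak: s1:8  s2:5  s3:3  s4:3  s5:3  s6:0  s7:0  s8:0 ⇒ 8.
Leveled (Job 2@1, Job 3@2, Job 4@4, Job 1@6): s1:3  s2:2  s3:2  s4:3  s5:3  s6:3  s7:3  s8:3 ⇒ 3.
Reduction 8 − 3 = 5.

5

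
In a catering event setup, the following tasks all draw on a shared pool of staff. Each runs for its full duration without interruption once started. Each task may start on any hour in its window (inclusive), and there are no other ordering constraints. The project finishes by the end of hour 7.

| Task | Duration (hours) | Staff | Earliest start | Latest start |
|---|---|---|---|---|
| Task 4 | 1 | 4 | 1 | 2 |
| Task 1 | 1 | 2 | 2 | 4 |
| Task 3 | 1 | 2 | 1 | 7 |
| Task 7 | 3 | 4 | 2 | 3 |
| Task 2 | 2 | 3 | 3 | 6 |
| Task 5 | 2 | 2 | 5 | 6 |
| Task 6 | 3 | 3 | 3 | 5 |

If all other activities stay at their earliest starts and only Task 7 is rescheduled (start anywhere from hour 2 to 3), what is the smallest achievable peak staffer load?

10

Task 7@2: h1:6  h2:6  h3:10  h4:10  h5:5  h6:2  h7:0 → peak 10
Task 7@3: h1:6  h2:2  h3:10  h4:10  h5:9  h6:2  h7:0 → peak 10
Best is Task 7@2, peak 10.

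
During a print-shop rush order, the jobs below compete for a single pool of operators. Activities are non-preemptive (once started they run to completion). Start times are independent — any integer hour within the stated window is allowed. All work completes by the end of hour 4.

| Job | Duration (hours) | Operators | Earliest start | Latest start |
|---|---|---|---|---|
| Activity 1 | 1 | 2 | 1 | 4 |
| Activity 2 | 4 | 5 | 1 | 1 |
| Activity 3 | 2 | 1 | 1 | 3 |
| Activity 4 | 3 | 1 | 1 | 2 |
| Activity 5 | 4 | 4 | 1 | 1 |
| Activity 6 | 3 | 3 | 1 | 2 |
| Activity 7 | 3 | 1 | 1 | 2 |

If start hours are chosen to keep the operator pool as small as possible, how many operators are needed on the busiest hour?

15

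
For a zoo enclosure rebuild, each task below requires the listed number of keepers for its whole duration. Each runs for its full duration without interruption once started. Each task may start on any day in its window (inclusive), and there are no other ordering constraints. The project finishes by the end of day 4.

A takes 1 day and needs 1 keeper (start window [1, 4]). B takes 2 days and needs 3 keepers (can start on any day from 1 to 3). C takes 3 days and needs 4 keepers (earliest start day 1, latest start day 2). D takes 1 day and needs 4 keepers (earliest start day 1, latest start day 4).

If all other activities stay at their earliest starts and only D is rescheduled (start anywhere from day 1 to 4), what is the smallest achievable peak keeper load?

8

D@1: d1:12  d2:7  d3:4  d4:0 → peak 12
D@2: d1:8  d2:11  d3:4  d4:0 → peak 11
D@3: d1:8  d2:7  d3:8  d4:0 → peak 8
D@4: d1:8  d2:7  d3:4  d4:4 → peak 8
Best is D@3, peak 8.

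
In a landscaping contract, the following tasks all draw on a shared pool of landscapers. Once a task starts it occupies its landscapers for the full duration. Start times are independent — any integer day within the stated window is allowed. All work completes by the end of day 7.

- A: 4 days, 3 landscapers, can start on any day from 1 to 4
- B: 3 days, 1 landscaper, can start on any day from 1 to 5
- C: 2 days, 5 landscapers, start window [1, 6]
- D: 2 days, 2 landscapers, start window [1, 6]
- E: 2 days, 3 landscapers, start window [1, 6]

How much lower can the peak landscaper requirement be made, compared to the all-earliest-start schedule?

8

Early-start peak: d1:14  d2:14  d3:4  d4:3  d5:0  d6:0  d7:0 ⇒ 14.
Leveled (A@1, B@1, C@6, D@1, E@4): d1:6  d2:6  d3:4  d4:6  d5:3  d6:5  d7:5 ⇒ 6.
Reduction 14 − 6 = 8.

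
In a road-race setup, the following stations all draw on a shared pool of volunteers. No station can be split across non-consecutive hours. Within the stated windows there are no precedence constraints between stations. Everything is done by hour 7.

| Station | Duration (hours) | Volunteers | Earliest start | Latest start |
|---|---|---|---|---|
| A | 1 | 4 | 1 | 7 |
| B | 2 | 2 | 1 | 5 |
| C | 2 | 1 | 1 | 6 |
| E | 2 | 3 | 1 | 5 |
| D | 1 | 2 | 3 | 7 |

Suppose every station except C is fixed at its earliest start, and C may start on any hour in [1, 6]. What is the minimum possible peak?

9

C@1: h1:10  h2:6  h3:2  h4:0  h5:0  h6:0  h7:0 → peak 10
C@2: h1:9  h2:6  h3:3  h4:0  h5:0  h6:0  h7:0 → peak 9
C@3: h1:9  h2:5  h3:3  h4:1  h5:0  h6:0  h7:0 → peak 9
C@4: h1:9  h2:5  h3:2  h4:1  h5:1  h6:0  h7:0 → peak 9
C@5: h1:9  h2:5  h3:2  h4:0  h5:1  h6:1  h7:0 → peak 9
C@6: h1:9  h2:5  h3:2  h4:0  h5:0  h6:1  h7:1 → peak 9
Best is C@2, peak 9.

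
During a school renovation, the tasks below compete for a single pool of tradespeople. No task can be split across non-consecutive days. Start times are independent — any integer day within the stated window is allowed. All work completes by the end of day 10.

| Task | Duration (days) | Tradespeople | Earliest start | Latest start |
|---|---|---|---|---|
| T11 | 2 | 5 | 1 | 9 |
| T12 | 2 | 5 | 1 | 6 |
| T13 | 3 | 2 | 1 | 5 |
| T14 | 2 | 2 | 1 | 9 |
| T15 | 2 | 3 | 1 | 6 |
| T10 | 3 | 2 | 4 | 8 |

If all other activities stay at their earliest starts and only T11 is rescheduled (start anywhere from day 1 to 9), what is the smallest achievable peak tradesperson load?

12

T11@1: d1:17  d2:17  d3:2  d4:2  d5:2  d6:2  d7:0  d8:0  d9:0  d10:0 → peak 17
T11@2: d1:12  d2:17  d3:7  d4:2  d5:2  d6:2  d7:0  d8:0  d9:0  d10:0 → peak 17
T11@3: d1:12  d2:12  d3:7  d4:7  d5:2  d6:2  d7:0  d8:0  d9:0  d10:0 → peak 12
T11@4: d1:12  d2:12  d3:2  d4:7  d5:7  d6:2  d7:0  d8:0  d9:0  d10:0 → peak 12
T11@5: d1:12  d2:12  d3:2  d4:2  d5:7  d6:7  d7:0  d8:0  d9:0  d10:0 → peak 12
T11@6: d1:12  d2:12  d3:2  d4:2  d5:2  d6:7  d7:5  d8:0  d9:0  d10:0 → peak 12
T11@7: d1:12  d2:12  d3:2  d4:2  d5:2  d6:2  d7:5  d8:5  d9:0  d10:0 → peak 12
T11@8: d1:12  d2:12  d3:2  d4:2  d5:2  d6:2  d7:0  d8:5  d9:5  d10:0 → peak 12
T11@9: d1:12  d2:12  d3:2  d4:2  d5:2  d6:2  d7:0  d8:0  d9:5  d10:5 → peak 12
Best is T11@3, peak 12.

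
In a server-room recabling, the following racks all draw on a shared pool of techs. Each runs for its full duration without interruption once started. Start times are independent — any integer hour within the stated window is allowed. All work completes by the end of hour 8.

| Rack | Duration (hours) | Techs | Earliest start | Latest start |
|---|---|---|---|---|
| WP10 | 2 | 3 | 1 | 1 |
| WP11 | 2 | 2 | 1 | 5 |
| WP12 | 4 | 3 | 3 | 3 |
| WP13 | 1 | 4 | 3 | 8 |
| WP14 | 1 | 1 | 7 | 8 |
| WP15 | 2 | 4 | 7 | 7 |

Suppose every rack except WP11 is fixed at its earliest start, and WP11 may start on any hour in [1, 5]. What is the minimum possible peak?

7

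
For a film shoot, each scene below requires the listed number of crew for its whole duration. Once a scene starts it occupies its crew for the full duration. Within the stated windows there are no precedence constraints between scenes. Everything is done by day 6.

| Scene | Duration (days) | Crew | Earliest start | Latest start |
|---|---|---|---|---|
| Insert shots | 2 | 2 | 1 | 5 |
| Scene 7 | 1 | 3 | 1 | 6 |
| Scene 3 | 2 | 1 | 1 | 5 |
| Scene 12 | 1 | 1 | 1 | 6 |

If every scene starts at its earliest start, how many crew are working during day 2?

3

At early start, day 2 has: Insert shots, Scene 3.
Demand: 2 + 1 = 3.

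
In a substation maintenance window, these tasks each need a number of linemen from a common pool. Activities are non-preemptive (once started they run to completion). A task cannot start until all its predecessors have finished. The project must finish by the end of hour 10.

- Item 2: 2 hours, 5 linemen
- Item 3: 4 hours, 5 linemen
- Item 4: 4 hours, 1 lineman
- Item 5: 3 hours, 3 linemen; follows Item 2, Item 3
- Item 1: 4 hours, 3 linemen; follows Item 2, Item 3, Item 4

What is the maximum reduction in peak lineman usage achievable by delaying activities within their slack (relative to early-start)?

Early-start peak: h1:11  h2:11  h3:6  h4:6  h5:6  h6:6  h7:6  h8:3  h9:0  h10:0 ⇒ 11.
Leveled (Item 2@1, Item 3@3, Item 4@1, Item 5@7, Item 1@7): h1:6  h2:6  h3:6  h4:6  h5:5  h6:5  h7:6  h8:6  h9:6  h10:3 ⇒ 6.
Reduction 11 − 6 = 5.

5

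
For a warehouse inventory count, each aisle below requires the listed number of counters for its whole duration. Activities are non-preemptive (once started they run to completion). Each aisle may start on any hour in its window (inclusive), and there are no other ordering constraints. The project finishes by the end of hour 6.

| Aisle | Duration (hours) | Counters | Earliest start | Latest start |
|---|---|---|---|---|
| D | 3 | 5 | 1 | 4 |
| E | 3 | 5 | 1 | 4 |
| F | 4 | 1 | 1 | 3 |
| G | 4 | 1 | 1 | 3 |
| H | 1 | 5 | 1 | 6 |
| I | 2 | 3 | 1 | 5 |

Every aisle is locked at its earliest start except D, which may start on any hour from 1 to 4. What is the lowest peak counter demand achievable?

D@1: h1:20  h2:15  h3:12  h4:2  h5:0  h6:0 → peak 20
D@2: h1:15  h2:15  h3:12  h4:7  h5:0  h6:0 → peak 15
D@3: h1:15  h2:10  h3:12  h4:7  h5:5  h6:0 → peak 15
D@4: h1:15  h2:10  h3:7  h4:7  h5:5  h6:5 → peak 15
Best is D@2, peak 15.

15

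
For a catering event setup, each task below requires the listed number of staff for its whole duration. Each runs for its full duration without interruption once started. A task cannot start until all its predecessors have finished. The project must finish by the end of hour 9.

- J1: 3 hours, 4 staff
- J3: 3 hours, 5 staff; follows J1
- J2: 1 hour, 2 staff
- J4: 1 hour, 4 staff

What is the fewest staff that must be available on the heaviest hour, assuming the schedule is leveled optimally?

Early-start (J1@1, J3@4, J2@1, J4@1) gives peak 10: h1:10  h2:4  h3:4  h4:5  h5:5  h6:5  h7:0  h8:0  h9:0.
Shift J2→7, J4→8.
Schedule J1@1, J3@4, J2@7, J4@8: h1:4  h2:4  h3:4  h4:5  h5:5  h6:5  h7:2  h8:4  h9:0 — peak 5.

5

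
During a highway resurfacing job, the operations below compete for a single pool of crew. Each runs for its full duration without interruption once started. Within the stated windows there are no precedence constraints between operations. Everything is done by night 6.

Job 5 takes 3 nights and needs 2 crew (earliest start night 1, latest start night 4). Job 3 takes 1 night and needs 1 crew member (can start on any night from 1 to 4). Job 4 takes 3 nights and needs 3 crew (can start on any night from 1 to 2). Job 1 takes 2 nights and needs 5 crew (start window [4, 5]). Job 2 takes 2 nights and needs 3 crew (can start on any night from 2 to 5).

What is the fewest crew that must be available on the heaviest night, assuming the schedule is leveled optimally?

Early-start (Job 5@1, Job 3@1, Job 4@1, Job 1@4, Job 2@2) gives peak 8: n1:6  n2:8  n3:8  n4:5  n5:5  n6:0.
Shift Job 5→4.
Schedule Job 5@4, Job 3@1, Job 4@1, Job 1@4, Job 2@2: n1:4  n2:6  n3:6  n4:7  n5:7  n6:2 — peak 7.

7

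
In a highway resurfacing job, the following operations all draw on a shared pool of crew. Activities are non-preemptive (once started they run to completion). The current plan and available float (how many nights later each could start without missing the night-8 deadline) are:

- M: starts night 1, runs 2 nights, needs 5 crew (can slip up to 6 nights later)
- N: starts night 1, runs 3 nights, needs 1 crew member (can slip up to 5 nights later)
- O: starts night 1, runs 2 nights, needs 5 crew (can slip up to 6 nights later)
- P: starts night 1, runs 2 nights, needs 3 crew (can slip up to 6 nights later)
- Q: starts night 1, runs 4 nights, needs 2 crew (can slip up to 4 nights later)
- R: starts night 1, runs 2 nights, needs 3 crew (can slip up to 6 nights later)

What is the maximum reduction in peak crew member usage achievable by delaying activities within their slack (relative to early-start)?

13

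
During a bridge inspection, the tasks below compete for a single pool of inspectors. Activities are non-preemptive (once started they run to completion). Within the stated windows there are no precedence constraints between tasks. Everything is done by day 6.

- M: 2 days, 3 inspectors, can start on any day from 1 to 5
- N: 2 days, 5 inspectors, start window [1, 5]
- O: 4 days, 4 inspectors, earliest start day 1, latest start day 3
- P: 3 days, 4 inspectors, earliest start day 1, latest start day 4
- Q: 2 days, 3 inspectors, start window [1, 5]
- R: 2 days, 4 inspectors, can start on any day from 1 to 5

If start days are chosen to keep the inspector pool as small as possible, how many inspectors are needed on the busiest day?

11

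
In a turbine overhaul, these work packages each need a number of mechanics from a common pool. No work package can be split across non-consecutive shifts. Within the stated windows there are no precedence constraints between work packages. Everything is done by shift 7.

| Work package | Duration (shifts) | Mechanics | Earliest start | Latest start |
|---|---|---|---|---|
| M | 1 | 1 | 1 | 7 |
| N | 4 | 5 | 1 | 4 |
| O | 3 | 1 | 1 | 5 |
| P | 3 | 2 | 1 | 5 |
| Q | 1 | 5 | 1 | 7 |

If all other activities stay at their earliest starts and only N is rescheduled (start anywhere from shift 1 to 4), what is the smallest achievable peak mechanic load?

9

N@1: s1:14  s2:8  s3:8  s4:5  s5:0  s6:0  s7:0 → peak 14
N@2: s1:9  s2:8  s3:8  s4:5  s5:5  s6:0  s7:0 → peak 9
N@3: s1:9  s2:3  s3:8  s4:5  s5:5  s6:5  s7:0 → peak 9
N@4: s1:9  s2:3  s3:3  s4:5  s5:5  s6:5  s7:5 → peak 9
Best is N@2, peak 9.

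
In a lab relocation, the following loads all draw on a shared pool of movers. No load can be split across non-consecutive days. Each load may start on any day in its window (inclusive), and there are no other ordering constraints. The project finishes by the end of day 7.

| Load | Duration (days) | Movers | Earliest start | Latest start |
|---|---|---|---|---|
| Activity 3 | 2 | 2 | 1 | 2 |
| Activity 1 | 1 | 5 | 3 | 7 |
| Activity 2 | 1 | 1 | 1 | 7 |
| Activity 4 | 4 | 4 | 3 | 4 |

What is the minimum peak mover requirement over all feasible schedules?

5

Early-start (Activity 3@1, Activity 1@3, Activity 2@1, Activity 4@3) gives peak 9: d1:3  d2:2  d3:9  d4:4  d5:4  d6:4  d7:0.
Shift Activity 4→4.
Schedule Activity 3@1, Activity 1@3, Activity 2@1, Activity 4@4: d1:3  d2:2  d3:5  d4:4  d5:4  d6:4  d7:4 — peak 5.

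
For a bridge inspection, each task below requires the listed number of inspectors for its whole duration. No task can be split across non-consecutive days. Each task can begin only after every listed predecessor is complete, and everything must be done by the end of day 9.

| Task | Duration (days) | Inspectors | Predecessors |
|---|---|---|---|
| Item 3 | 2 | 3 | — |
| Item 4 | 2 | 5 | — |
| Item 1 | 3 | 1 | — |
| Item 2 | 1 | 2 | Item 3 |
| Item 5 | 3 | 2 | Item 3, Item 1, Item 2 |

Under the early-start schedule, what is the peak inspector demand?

9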